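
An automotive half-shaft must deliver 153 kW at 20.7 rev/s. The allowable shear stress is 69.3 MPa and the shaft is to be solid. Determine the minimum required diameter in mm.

ω = 2π·20.7 = 130.1 rad/s, so T = P/ω = 153×10³ / 130.1 = 1176 N·m.
For a solid shaft τ_max = 16T/(πd³), so d = (16T/(π τ_allow))^(1/3) = (16·1176/(π·6.93×10^7))^(1/3) = 0.04422 m.

44.2 mm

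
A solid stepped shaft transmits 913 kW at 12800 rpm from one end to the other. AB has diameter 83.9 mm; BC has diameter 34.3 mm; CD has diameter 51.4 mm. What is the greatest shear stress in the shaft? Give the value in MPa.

ω = 2π·12800/60 = 1340 rad/s, so T = P/ω = 913×10³ / 1340 = 681.1 N·m.
Under the same torque, τ_max = 16T/(πd³) is largest where d is smallest — segment BC (d = 34.3 mm).
τ_max = 16·681.1/(π·(0.0343)³) = 8.596×10^7 Pa.

86.0 MPa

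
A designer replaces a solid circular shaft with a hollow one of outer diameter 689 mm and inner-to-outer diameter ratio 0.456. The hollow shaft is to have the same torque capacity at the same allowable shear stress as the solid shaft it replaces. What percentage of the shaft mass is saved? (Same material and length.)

18.4 %

Equal τ_max and T ⇒ the solid shaft needs d_s³ = d_o³(1−k⁴), so d_s = 689·(1−0.456⁴)^(1/3) = 678.9 mm.
Area ratio A_h/A_s = d_o²(1−k²)/d_s² = (1−k²)/(1−k⁴)^(2/3) = 0.8158.
Mass saving = 1 − 0.8158 = 18.4 %.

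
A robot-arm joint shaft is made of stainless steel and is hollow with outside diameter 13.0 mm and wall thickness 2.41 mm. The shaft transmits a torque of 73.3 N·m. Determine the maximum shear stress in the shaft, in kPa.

J = π(d_o⁴ − d_i⁴)/32 = π(0.0130⁴ − 0.00818⁴)/32 = 2.364×10^-9 m⁴.
τ_max = T·r/J = 73.30 × 0.00650 / 2.364×10^-9 = 2.015×10^8 Pa.

202000 kPa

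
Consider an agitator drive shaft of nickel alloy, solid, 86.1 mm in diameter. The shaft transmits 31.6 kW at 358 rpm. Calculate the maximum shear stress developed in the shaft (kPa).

6730 kPa

ω = 2π·358/60 = 37.49 rad/s, so T = P/ω = 31.6×10³ / 37.49 = 842.9 N·m.
J = πd⁴/32 = π(0.0861)⁴/32 = 5.395×10^-6 m⁴.
τ_max = T·r/J = 842.9 × 0.0430 / 5.395×10^-6 = 6.726×10^6 Pa.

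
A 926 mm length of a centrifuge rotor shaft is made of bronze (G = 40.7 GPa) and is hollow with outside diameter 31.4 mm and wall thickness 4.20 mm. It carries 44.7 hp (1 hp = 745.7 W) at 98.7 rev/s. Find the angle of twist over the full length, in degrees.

ω = 2π·98.7 = 620.2 rad/s, so T = P/ω = 44.7×745.7 / 620.2 = 53.75 N·m.
J = π(d_o⁴ − d_i⁴)/32 = π(0.0314⁴ − 0.0230⁴)/32 = 6.796×10^-8 m⁴.
θ = T·L/(G·J) = 53.75 × 0.926 / (40.7×10⁹ × 6.796×10^-8) = 0.01799 rad.

1.03°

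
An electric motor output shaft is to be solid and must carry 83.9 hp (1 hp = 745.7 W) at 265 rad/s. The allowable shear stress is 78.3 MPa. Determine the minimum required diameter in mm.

24.9 mm

ω = 265 rad/s, so T = P/ω = 83.9×745.7 / 265.0 = 236.1 N·m.
For a solid shaft τ_max = 16T/(πd³), so d = (16T/(π τ_allow))^(1/3) = (16·236.1/(π·7.83×10^7))^(1/3) = 0.02486 m.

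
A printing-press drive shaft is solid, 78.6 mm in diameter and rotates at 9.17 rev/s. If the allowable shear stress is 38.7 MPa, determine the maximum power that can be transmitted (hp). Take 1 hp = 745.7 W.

285 hp

J = πd⁴/32 = π(0.0786)⁴/32 = 3.747×10^-6 m⁴.
T_max = τ_allow·J/r = 3.87×10^7 × 3.747×10^-6 / 0.0393 = 3690 N·m.
ω = 2π·9.17 = 57.62 rad/s, so P_max = T_max·ω = 2.126×10^5 W.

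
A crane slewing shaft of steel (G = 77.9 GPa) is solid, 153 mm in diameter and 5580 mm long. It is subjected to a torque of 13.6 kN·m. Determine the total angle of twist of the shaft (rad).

0.0181 rad

J = πd⁴/32 = π(0.153)⁴/32 = 5.380×10^-5 m⁴.
θ = T·L/(G·J) = 13600 × 5.58 / (77.9×10⁹ × 5.380×10^-5) = 0.01811 rad.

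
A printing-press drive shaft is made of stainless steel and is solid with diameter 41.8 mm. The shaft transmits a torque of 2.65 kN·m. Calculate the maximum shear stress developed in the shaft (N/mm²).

185 N/mm²

J = πd⁴/32 = π(0.0418)⁴/32 = 2.997×10^-7 m⁴.
τ_max = T·r/J = 2650 × 0.0209 / 2.997×10^-7 = 1.848×10^8 Pa.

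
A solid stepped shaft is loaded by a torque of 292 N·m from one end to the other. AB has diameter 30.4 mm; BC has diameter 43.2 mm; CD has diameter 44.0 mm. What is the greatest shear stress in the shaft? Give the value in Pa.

5.29e7 Pa

Under the same torque, τ_max = 16T/(πd³) is largest where d is smallest — segment AB (d = 30.4 mm).
τ_max = 16·292.0/(π·(0.0304)³) = 5.293×10^7 Pa.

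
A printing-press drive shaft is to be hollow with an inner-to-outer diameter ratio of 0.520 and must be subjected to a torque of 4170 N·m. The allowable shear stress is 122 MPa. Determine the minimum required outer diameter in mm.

For a hollow shaft with d_i/d_o = 0.520: τ_max = 16T/(π d_o³ (1−k⁴)), so d_o = [16T/(π τ_allow (1−k⁴))]^(1/3) = [16·4170/(π·1.22×10^8·0.9269)]^(1/3) = 0.05727 m.

57.3 mm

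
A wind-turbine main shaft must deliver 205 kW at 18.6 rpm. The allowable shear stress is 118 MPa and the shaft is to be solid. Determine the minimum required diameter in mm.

ω = 2π·18.6/60 = 1.948 rad/s, so T = P/ω = 205×10³ / 1.948 = 105200 N·m.
For a solid shaft τ_max = 16T/(πd³), so d = (16T/(π τ_allow))^(1/3) = (16·105200/(π·1.18×10^8))^(1/3) = 0.1656 m.

166 mm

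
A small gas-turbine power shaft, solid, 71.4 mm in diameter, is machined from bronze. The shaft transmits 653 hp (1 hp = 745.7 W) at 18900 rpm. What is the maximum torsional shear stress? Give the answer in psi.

ω = 2π·18900/60 = 1979 rad/s, so T = P/ω = 653×745.7 / 1979 = 246.0 N·m.
J = πd⁴/32 = π(0.0714)⁴/32 = 2.551×10^-6 m⁴.
τ_max = T·r/J = 246.0 × 0.0357 / 2.551×10^-6 = 3.442×10^6 Pa.

499 psi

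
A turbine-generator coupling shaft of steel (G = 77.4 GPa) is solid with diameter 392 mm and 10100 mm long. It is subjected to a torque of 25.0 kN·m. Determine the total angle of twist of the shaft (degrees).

J = πd⁴/32 = π(0.392)⁴/32 = 2.318×10^-3 m⁴.
θ = T·L/(G·J) = 25000 × 10.1 / (77.4×10⁹ × 2.318×10^-3) = 1.407×10^-3 rad.

0.0806°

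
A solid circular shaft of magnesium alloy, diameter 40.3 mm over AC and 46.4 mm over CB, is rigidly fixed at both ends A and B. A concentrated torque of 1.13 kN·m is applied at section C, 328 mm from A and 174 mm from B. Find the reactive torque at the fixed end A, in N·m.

262 N·m

Compatibility: T_A·a/J_AC = T_B·b/J_CB with T_A + T_B = T₀.
J_AC = 2.59×10^-7 m⁴, J_CB = 4.55×10^-7 m⁴, so T_A = T₀·(J_AC/a)/((J_AC/a)+(J_CB/b)) = 262.0 N·m, T_B = 868.0 N·m.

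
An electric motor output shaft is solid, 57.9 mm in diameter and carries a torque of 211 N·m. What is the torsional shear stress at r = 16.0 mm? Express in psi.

J = πd⁴/32 = π(0.0579)⁴/32 = 1.103×10^-6 m⁴.
Shear stress varies linearly with radius: τ = T·r/J = 211.0 × 0.0160 / 1.103×10^-6 = 3.060×10^6 Pa.

444 psi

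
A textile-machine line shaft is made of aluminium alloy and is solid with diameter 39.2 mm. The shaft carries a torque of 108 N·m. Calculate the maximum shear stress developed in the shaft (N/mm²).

J = πd⁴/32 = π(0.0392)⁴/32 = 2.318×10^-7 m⁴.
τ_max = T·r/J = 108.0 × 0.0196 / 2.318×10^-7 = 9.131×10^6 Pa.

9.13 N/mm²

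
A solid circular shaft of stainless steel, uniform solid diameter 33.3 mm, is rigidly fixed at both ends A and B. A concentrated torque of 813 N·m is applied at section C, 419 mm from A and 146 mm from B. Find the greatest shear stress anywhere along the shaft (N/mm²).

With uniform GJ and both ends fixed, compatibility θ_AC = θ_CB gives T_A·a = T_B·b, together with T_A + T_B = T₀.
T_A = T₀·b/(a+b) = 813.0·146/565.0 = 210.1 N·m; T_B = 602.9 N·m.
τ in each portion: τ_AC = 2.90×10^7 Pa, τ_CB = 8.32×10^7 Pa; maximum is in CB.
τ_max = T_CB·r/J = 602.9·0.0166/1.21×10^-7 = 8.316×10^7 Pa.

83.2 N/mm²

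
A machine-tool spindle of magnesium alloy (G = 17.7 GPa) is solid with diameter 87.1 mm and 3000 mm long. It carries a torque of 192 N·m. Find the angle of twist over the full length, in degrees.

0.330°

J = πd⁴/32 = π(0.0871)⁴/32 = 5.650×10^-6 m⁴.
θ = T·L/(G·J) = 192.0 × 3.00 / (17.7×10⁹ × 5.650×10^-6) = 5.759×10^-3 rad.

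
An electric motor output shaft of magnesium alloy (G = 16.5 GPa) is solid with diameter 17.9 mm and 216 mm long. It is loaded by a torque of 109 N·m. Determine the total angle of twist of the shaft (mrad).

J = πd⁴/32 = π(0.0179)⁴/32 = 1.008×10^-8 m⁴.
θ = T·L/(G·J) = 109.0 × 0.216 / (16.5×10⁹ × 1.008×10^-8) = 0.1416 rad.

142 mrad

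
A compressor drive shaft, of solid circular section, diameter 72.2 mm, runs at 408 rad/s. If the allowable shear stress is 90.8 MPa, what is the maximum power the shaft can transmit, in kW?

J = πd⁴/32 = π(0.0722)⁴/32 = 2.668×10^-6 m⁴.
T_max = τ_allow·J/r = 9.08×10^7 × 2.668×10^-6 / 0.0361 = 6710 N·m.
ω = 408 rad/s, so P_max = T_max·ω = 2.738×10^6 W.

2740 kW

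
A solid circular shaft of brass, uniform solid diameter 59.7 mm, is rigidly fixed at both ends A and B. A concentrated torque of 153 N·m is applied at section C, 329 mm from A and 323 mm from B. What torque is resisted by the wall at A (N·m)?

75.8 N·m

With uniform GJ and both ends fixed, compatibility θ_AC = θ_CB gives T_A·a = T_B·b, together with T_A + T_B = T₀.
T_A = T₀·b/(a+b) = 153.0·323/652.0 = 75.80 N·m; T_B = 77.20 N·m.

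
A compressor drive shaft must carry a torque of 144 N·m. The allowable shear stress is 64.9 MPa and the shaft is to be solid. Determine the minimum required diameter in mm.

22.4 mm

For a solid shaft τ_max = 16T/(πd³), so d = (16T/(π τ_allow))^(1/3) = (16·144.0/(π·6.49×10^7))^(1/3) = 0.02244 m.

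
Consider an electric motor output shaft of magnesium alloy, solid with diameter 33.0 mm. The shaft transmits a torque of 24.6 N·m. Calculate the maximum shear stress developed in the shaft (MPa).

J = πd⁴/32 = π(0.0330)⁴/32 = 1.164×10^-7 m⁴.
τ_max = T·r/J = 24.60 × 0.0165 / 1.164×10^-7 = 3.486×10^6 Pa.

3.49 MPa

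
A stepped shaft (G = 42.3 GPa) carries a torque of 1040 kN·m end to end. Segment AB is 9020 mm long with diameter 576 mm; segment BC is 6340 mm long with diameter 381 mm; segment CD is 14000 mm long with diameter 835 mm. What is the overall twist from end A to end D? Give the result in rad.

0.103 rad

J_AB = π(0.576)⁴/32 = 0.0108 m⁴; J_BC = π(0.381)⁴/32 = 2.07×10^-3 m⁴; J_CD = π(0.835)⁴/32 = 0.0477 m⁴.
θ = (T/G)·Σ L_i/J_i = (1.040e6/42.3×10⁹)·(9.02/0.0108 + 6.34/2.07×10^-3 + 14.0/0.0477) = 0.1031 rad.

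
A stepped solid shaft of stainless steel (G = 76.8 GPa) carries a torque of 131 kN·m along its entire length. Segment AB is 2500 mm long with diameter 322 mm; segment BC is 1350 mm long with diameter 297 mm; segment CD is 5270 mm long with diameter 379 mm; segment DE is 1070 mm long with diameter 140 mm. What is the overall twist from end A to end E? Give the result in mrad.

59.9 mrad

J_AB = π(0.322)⁴/32 = 1.06×10^-3 m⁴; J_BC = π(0.297)⁴/32 = 7.64×10^-4 m⁴; J_CD = π(0.379)⁴/32 = 2.03×10^-3 m⁴; J_DE = π(0.140)⁴/32 = 3.77×10^-5 m⁴.
θ = (T/G)·Σ L_i/J_i = (131000/76.8×10⁹)·(2.50/1.06×10^-3 + 1.35/7.64×10^-4 + 5.27/2.03×10^-3 + 1.07/3.77×10^-5) = 0.05989 rad.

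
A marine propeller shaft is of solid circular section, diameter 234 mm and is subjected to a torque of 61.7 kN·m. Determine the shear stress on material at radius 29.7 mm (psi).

J = πd⁴/32 = π(0.234)⁴/32 = 2.943×10^-4 m⁴.
Shear stress varies linearly with radius: τ = T·r/J = 61700 × 0.0297 / 2.943×10^-4 = 6.226×10^6 Pa.

903 psi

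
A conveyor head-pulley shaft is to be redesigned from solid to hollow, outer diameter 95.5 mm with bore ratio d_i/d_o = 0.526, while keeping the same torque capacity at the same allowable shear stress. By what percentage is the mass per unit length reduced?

Equal τ_max and T ⇒ the solid shaft needs d_s³ = d_o³(1−k⁴), so d_s = 95.5·(1−0.526⁴)^(1/3) = 93.00 mm.
Area ratio A_h/A_s = d_o²(1−k²)/d_s² = (1−k²)/(1−k⁴)^(2/3) = 0.7628.
Mass saving = 1 − 0.7628 = 23.7 %.

23.7 %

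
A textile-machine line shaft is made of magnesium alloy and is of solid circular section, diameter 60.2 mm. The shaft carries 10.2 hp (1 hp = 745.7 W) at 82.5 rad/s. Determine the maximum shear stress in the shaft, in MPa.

ω = 82.5 rad/s, so T = P/ω = 10.2×745.7 / 82.50 = 92.20 N·m.
J = πd⁴/32 = π(0.0602)⁴/32 = 1.289×10^-6 m⁴.
τ_max = T·r/J = 92.20 × 0.0301 / 1.289×10^-6 = 2.152×10^6 Pa.

2.15 MPa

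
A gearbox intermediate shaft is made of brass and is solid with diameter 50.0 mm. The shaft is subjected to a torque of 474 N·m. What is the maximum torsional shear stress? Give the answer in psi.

2800 psi

J = πd⁴/32 = π(0.0500)⁴/32 = 6.136×10^-7 m⁴.
τ_max = T·r/J = 474.0 × 0.0250 / 6.136×10^-7 = 1.931×10^7 Pa.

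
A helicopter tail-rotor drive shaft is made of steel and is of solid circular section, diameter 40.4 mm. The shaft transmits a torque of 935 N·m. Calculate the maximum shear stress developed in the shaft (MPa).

J = πd⁴/32 = π(0.0404)⁴/32 = 2.615×10^-7 m⁴.
τ_max = T·r/J = 935.0 × 0.0202 / 2.615×10^-7 = 7.222×10^7 Pa.

72.2 MPa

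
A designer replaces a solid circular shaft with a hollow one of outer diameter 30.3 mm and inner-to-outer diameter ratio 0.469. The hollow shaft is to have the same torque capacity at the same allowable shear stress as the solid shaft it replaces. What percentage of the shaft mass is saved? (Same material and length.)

19.4 %

Equal τ_max and T ⇒ the solid shaft needs d_s³ = d_o³(1−k⁴), so d_s = 30.3·(1−0.469⁴)^(1/3) = 29.80 mm.
Area ratio A_h/A_s = d_o²(1−k²)/d_s² = (1−k²)/(1−k⁴)^(2/3) = 0.8063.
Mass saving = 1 − 0.8063 = 19.4 %.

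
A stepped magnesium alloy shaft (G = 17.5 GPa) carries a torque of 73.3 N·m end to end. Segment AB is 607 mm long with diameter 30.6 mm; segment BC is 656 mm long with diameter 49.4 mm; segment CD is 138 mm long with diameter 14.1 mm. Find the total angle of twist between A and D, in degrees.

10.5°

J_AB = π(0.0306)⁴/32 = 8.61×10^-8 m⁴; J_BC = π(0.0494)⁴/32 = 5.85×10^-7 m⁴; J_CD = π(0.0141)⁴/32 = 3.88×10^-9 m⁴.
θ = (T/G)·Σ L_i/J_i = (73.30/17.5×10⁹)·(0.607/8.61×10^-8 + 0.656/5.85×10^-7 + 0.138/3.88×10^-9) = 0.1832 rad.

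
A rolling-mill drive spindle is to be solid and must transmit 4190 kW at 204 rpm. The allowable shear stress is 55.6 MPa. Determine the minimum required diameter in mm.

ω = 2π·204/60 = 21.36 rad/s, so T = P/ω = 4190×10³ / 21.36 = 196100 N·m.
For a solid shaft τ_max = 16T/(πd³), so d = (16T/(π τ_allow))^(1/3) = (16·196100/(π·5.56×10^7))^(1/3) = 0.2619 m.

262 mm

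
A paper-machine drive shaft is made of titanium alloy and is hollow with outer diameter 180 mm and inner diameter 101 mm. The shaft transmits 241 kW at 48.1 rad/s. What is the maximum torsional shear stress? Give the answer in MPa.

4.86 MPa

ω = 48.1 rad/s, so T = P/ω = 241×10³ / 48.10 = 5010 N·m.
J = π(d_o⁴ − d_i⁴)/32 = π(0.180⁴ − 0.101⁴)/32 = 9.284×10^-5 m⁴.
τ_max = T·r/J = 5010 × 0.0900 / 9.284×10^-5 = 4.857×10^6 Pa.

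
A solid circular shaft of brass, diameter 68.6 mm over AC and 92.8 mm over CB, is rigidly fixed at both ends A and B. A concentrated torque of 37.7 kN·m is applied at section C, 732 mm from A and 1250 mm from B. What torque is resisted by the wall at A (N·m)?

12700 N·m

Compatibility: T_A·a/J_AC = T_B·b/J_CB with T_A + T_B = T₀.
J_AC = 2.17×10^-6 m⁴, J_CB = 7.28×10^-6 m⁴, so T_A = T₀·(J_AC/a)/((J_AC/a)+(J_CB/b)) = 12730 N·m, T_B = 24970 N·m.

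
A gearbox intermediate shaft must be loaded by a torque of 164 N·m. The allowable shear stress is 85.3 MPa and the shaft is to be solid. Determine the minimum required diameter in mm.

For a solid shaft τ_max = 16T/(πd³), so d = (16T/(π τ_allow))^(1/3) = (16·164.0/(π·8.53×10^7))^(1/3) = 0.02139 m.

21.4 mm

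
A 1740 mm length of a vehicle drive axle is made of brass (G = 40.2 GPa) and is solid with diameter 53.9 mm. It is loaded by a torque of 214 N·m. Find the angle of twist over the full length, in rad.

J = πd⁴/32 = π(0.0539)⁴/32 = 8.286×10^-7 m⁴.
θ = T·L/(G·J) = 214.0 × 1.74 / (40.2×10⁹ × 8.286×10^-7) = 0.01118 rad.

0.0112 rad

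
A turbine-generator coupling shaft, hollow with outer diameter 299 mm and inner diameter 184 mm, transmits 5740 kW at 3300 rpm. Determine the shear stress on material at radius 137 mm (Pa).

ω = 2π·3300/60 = 345.6 rad/s, so T = P/ω = 5740×10³ / 345.6 = 16610 N·m.
J = π(d_o⁴ − d_i⁴)/32 = π(0.299⁴ − 0.184⁴)/32 = 6.721×10^-4 m⁴.
Shear stress varies linearly with radius: τ = T·r/J = 16610 × 0.137 / 6.721×10^-4 = 3.386×10^6 Pa.

3.39e6 Pa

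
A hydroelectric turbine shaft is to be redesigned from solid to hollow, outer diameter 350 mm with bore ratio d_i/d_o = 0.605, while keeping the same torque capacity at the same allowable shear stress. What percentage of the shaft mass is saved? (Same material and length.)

Equal τ_max and T ⇒ the solid shaft needs d_s³ = d_o³(1−k⁴), so d_s = 350·(1−0.605⁴)^(1/3) = 333.6 mm.
Area ratio A_h/A_s = d_o²(1−k²)/d_s² = (1−k²)/(1−k⁴)^(2/3) = 0.6978.
Mass saving = 1 − 0.6978 = 30.2 %.

30.2 %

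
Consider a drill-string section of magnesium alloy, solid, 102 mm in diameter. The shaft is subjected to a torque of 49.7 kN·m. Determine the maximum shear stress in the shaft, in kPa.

J = πd⁴/32 = π(0.102)⁴/32 = 1.063×10^-5 m⁴.
τ_max = T·r/J = 49700 × 0.0510 / 1.063×10^-5 = 2.385×10^8 Pa.

239000 kPa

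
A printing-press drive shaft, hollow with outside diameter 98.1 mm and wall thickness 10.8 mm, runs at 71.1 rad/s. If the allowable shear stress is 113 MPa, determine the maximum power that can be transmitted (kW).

J = π(d_o⁴ − d_i⁴)/32 = π(0.0981⁴ − 0.0765⁴)/32 = 5.730×10^-6 m⁴.
T_max = τ_allow·J/r = 1.13×10^8 × 5.730×10^-6 / 0.0490 = 13200 N·m.
ω = 71.1 rad/s, so P_max = T_max·ω = 9.386×10^5 W.

939 kW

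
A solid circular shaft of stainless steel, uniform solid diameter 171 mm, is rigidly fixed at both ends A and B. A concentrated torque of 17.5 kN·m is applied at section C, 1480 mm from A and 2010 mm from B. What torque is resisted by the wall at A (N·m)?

With uniform GJ and both ends fixed, compatibility θ_AC = θ_CB gives T_A·a = T_B·b, together with T_A + T_B = T₀.
T_A = T₀·b/(a+b) = 17500·2010/3490 = 10080 N·m; T_B = 7421 N·m.

10100 N·m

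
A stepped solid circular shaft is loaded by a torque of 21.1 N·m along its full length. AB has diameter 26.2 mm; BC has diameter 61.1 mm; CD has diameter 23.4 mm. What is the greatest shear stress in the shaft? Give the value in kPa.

Under the same torque, τ_max = 16T/(πd³) is largest where d is smallest — segment CD (d = 23.4 mm).
τ_max = 16·21.10/(π·(0.0234)³) = 8.387×10^6 Pa.

8390 kPa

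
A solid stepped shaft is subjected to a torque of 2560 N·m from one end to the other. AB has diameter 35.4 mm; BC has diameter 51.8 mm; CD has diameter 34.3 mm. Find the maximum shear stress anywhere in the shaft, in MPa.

Under the same torque, τ_max = 16T/(πd³) is largest where d is smallest — segment CD (d = 34.3 mm).
τ_max = 16·2560/(π·(0.0343)³) = 3.231×10^8 Pa.

323 MPa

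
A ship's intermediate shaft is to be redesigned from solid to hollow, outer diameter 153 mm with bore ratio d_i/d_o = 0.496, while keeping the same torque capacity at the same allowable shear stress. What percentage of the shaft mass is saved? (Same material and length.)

21.4 %

Equal τ_max and T ⇒ the solid shaft needs d_s³ = d_o³(1−k⁴), so d_s = 153·(1−0.496⁴)^(1/3) = 149.8 mm.
Area ratio A_h/A_s = d_o²(1−k²)/d_s² = (1−k²)/(1−k⁴)^(2/3) = 0.7860.
Mass saving = 1 − 0.7860 = 21.4 %.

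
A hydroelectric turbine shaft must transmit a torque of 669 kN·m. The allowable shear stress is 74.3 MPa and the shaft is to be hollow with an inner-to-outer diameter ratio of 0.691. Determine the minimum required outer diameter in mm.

For a hollow shaft with d_i/d_o = 0.691: τ_max = 16T/(π d_o³ (1−k⁴)), so d_o = [16T/(π τ_allow (1−k⁴))]^(1/3) = [16·669000/(π·7.43×10^7·0.7720)]^(1/3) = 0.3902 m.

390 mm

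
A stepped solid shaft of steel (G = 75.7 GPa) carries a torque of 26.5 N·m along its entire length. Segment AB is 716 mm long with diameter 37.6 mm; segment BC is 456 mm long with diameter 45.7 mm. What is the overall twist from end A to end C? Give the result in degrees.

J_AB = π(0.0376)⁴/32 = 1.96×10^-7 m⁴; J_BC = π(0.0457)⁴/32 = 4.28×10^-7 m⁴.
θ = (T/G)·Σ L_i/J_i = (26.50/75.7×10⁹)·(0.716/1.96×10^-7 + 0.456/4.28×10^-7) = 1.650×10^-3 rad.

0.0945°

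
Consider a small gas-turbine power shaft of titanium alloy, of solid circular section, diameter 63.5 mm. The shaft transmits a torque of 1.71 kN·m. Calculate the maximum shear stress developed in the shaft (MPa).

J = πd⁴/32 = π(0.0635)⁴/32 = 1.596×10^-6 m⁴.
τ_max = T·r/J = 1710 × 0.0318 / 1.596×10^-6 = 3.401×10^7 Pa.

34.0 MPa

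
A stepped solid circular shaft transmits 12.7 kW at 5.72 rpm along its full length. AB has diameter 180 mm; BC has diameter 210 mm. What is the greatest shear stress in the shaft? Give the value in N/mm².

18.5 N/mm²

ω = 2π·5.72/60 = 0.5990 rad/s, so T = P/ω = 12.7×10³ / 0.5990 = 21200 N·m.
Under the same torque, τ_max = 16T/(πd³) is largest where d is smallest — segment AB (d = 180 mm).
τ_max = 16·21200/(π·(0.180)³) = 1.852×10^7 Pa.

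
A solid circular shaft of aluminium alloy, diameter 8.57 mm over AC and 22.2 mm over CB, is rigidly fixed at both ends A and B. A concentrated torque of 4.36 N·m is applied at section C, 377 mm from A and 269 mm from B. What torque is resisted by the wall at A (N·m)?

0.0680 N·m

Compatibility: T_A·a/J_AC = T_B·b/J_CB with T_A + T_B = T₀.
J_AC = 5.30×10^-10 m⁴, J_CB = 2.38×10^-8 m⁴, so T_A = T₀·(J_AC/a)/((J_AC/a)+(J_CB/b)) = 0.06801 N·m, T_B = 4.292 N·m.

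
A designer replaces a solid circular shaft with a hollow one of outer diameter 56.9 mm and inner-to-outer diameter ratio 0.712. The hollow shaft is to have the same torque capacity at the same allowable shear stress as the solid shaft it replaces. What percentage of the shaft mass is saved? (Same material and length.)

39.9 %

Equal τ_max and T ⇒ the solid shaft needs d_s³ = d_o³(1−k⁴), so d_s = 56.9·(1−0.712⁴)^(1/3) = 51.54 mm.
Area ratio A_h/A_s = d_o²(1−k²)/d_s² = (1−k²)/(1−k⁴)^(2/3) = 0.6010.
Mass saving = 1 − 0.6010 = 39.9 %.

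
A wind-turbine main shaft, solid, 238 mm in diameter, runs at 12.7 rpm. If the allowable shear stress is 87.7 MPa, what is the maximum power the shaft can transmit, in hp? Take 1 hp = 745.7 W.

J = πd⁴/32 = π(0.238)⁴/32 = 3.150×10^-4 m⁴.
T_max = τ_allow·J/r = 8.77×10^7 × 3.150×10^-4 / 0.119 = 232100 N·m.
ω = 2π·12.7/60 = 1.330 rad/s, so P_max = T_max·ω = 3.087×10^5 W.

414 hp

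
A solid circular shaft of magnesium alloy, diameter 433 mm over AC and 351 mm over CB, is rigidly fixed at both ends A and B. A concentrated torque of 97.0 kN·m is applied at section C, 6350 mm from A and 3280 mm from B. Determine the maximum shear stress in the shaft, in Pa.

5.20e6 Pa

Compatibility: T_A·a/J_AC = T_B·b/J_CB with T_A + T_B = T₀.
J_AC = 3.45×10^-3 m⁴, J_CB = 1.49×10^-3 m⁴, so T_A = T₀·(J_AC/a)/((J_AC/a)+(J_CB/b)) = 52830 N·m, T_B = 44170 N·m.
τ in each portion: τ_AC = 3.31×10^6 Pa, τ_CB = 5.20×10^6 Pa; maximum is in CB.
τ_max = T_CB·r/J = 44170·0.175/1.49×10^-3 = 5.202×10^6 Pa.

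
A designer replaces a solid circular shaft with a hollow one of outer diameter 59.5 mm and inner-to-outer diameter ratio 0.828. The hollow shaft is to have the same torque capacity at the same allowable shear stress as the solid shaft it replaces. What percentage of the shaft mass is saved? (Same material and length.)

Equal τ_max and T ⇒ the solid shaft needs d_s³ = d_o³(1−k⁴), so d_s = 59.5·(1−0.828⁴)^(1/3) = 48.15 mm.
Area ratio A_h/A_s = d_o²(1−k²)/d_s² = (1−k²)/(1−k⁴)^(2/3) = 0.4801.
Mass saving = 1 − 0.4801 = 52.0 %.

52.0 %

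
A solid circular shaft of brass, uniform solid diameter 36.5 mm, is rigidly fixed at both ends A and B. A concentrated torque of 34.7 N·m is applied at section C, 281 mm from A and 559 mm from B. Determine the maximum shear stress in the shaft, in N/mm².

With uniform GJ and both ends fixed, compatibility θ_AC = θ_CB gives T_A·a = T_B·b, together with T_A + T_B = T₀.
T_A = T₀·b/(a+b) = 34.70·559/840.0 = 23.09 N·m; T_B = 11.61 N·m.
τ in each portion: τ_AC = 2.42×10^6 Pa, τ_CB = 1.22×10^6 Pa; maximum is in AC.
τ_max = T_AC·r/J = 23.09·0.0182/1.74×10^-7 = 2.419×10^6 Pa.

2.42 N/mm²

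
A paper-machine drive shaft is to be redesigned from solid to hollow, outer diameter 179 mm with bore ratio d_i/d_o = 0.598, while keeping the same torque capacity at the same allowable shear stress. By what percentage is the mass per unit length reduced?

29.6 %

Equal τ_max and T ⇒ the solid shaft needs d_s³ = d_o³(1−k⁴), so d_s = 179·(1−0.598⁴)^(1/3) = 171.0 mm.
Area ratio A_h/A_s = d_o²(1−k²)/d_s² = (1−k²)/(1−k⁴)^(2/3) = 0.7038.
Mass saving = 1 − 0.7038 = 29.6 %.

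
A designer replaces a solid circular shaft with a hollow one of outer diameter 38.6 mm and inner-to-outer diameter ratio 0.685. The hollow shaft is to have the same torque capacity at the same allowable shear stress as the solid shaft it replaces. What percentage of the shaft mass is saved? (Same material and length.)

Equal τ_max and T ⇒ the solid shaft needs d_s³ = d_o³(1−k⁴), so d_s = 38.6·(1−0.685⁴)^(1/3) = 35.53 mm.
Area ratio A_h/A_s = d_o²(1−k²)/d_s² = (1−k²)/(1−k⁴)^(2/3) = 0.6265.
Mass saving = 1 − 0.6265 = 37.4 %.

37.4 %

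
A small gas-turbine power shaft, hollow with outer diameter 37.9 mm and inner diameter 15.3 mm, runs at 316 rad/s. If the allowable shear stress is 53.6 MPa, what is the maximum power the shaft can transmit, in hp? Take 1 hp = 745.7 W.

J = π(d_o⁴ − d_i⁴)/32 = π(0.0379⁴ − 0.0153⁴)/32 = 1.972×10^-7 m⁴.
T_max = τ_allow·J/r = 5.36×10^7 × 1.972×10^-7 / 0.0189 = 557.7 N·m.
ω = 316 rad/s, so P_max = T_max·ω = 1.762×10^5 W.

236 hp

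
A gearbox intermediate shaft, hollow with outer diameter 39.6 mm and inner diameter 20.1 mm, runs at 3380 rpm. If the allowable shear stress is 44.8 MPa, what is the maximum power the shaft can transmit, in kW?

J = π(d_o⁴ − d_i⁴)/32 = π(0.0396⁴ − 0.0201⁴)/32 = 2.254×10^-7 m⁴.
T_max = τ_allow·J/r = 4.48×10^7 × 2.254×10^-7 / 0.0198 = 510.0 N·m.
ω = 2π·3380/60 = 354.0 rad/s, so P_max = T_max·ω = 1.805×10^5 W.

181 kW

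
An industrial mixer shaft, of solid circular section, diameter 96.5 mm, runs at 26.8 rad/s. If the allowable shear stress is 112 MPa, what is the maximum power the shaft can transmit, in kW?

J = πd⁴/32 = π(0.0965)⁴/32 = 8.514×10^-6 m⁴.
T_max = τ_allow·J/r = 1.12×10^8 × 8.514×10^-6 / 0.0483 = 19760 N·m.
ω = 26.8 rad/s, so P_max = T_max·ω = 5.296×10^5 W.

530 kW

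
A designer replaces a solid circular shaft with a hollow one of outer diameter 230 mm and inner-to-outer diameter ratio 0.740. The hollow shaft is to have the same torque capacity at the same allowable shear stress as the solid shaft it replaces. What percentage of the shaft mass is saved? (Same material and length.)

42.6 %

Equal τ_max and T ⇒ the solid shaft needs d_s³ = d_o³(1−k⁴), so d_s = 230·(1−0.740⁴)^(1/3) = 204.2 mm.
Area ratio A_h/A_s = d_o²(1−k²)/d_s² = (1−k²)/(1−k⁴)^(2/3) = 0.5738.
Mass saving = 1 − 0.5738 = 42.6 %.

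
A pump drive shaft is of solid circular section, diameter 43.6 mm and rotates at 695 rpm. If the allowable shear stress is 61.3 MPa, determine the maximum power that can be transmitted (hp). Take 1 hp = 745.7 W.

97.4 hp

J = πd⁴/32 = π(0.0436)⁴/32 = 3.548×10^-7 m⁴.
T_max = τ_allow·J/r = 6.13×10^7 × 3.548×10^-7 / 0.0218 = 997.6 N·m.
ω = 2π·695/60 = 72.78 rad/s, so P_max = T_max·ω = 7.260×10^4 W.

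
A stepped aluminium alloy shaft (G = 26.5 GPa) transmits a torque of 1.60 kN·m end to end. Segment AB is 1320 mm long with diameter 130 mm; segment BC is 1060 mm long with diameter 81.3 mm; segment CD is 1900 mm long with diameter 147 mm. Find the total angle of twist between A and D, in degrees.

1.16°

J_AB = π(0.130)⁴/32 = 2.80×10^-5 m⁴; J_BC = π(0.0813)⁴/32 = 4.29×10^-6 m⁴; J_CD = π(0.147)⁴/32 = 4.58×10^-5 m⁴.
θ = (T/G)·Σ L_i/J_i = (1600/26.5×10⁹)·(1.32/2.80×10^-5 + 1.06/4.29×10^-6 + 1.90/4.58×10^-5) = 0.02027 rad.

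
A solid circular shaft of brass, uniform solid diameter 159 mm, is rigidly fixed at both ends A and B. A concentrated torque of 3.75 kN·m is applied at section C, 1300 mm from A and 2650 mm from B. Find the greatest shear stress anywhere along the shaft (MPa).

3.19 MPa

With uniform GJ and both ends fixed, compatibility θ_AC = θ_CB gives T_A·a = T_B·b, together with T_A + T_B = T₀.
T_A = T₀·b/(a+b) = 3750·2650/3950 = 2516 N·m; T_B = 1234 N·m.
τ in each portion: τ_AC = 3.19×10^6 Pa, τ_CB = 1.56×10^6 Pa; maximum is in AC.
τ_max = T_AC·r/J = 2516·0.0795/6.27×10^-5 = 3.188×10^6 Pa.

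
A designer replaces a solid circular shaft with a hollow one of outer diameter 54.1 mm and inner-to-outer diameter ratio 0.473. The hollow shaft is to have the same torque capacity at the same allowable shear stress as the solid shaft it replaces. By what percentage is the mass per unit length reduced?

19.7 %

Equal τ_max and T ⇒ the solid shaft needs d_s³ = d_o³(1−k⁴), so d_s = 54.1·(1−0.473⁴)^(1/3) = 53.18 mm.
Area ratio A_h/A_s = d_o²(1−k²)/d_s² = (1−k²)/(1−k⁴)^(2/3) = 0.8033.
Mass saving = 1 − 0.8033 = 19.7 %.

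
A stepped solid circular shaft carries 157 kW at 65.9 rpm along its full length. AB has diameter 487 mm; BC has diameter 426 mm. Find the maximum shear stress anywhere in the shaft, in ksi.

ω = 2π·65.9/60 = 6.901 rad/s, so T = P/ω = 157×10³ / 6.901 = 22750 N·m.
Under the same torque, τ_max = 16T/(πd³) is largest where d is smallest — segment BC (d = 426 mm).
τ_max = 16·22750/(π·(0.426)³) = 1.499×10^6 Pa.

0.217 ksi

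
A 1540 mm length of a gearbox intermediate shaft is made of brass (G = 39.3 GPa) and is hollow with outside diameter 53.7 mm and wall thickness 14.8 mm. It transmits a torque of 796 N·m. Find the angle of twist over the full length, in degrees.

2.28°

J = π(d_o⁴ − d_i⁴)/32 = π(0.0537⁴ − 0.0241⁴)/32 = 7.833×10^-7 m⁴.
θ = T·L/(G·J) = 796.0 × 1.54 / (39.3×10⁹ × 7.833×10^-7) = 0.03982 rad.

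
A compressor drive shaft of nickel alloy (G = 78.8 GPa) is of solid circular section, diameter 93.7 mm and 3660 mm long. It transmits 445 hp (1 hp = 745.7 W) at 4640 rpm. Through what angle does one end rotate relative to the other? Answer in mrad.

4.19 mrad

ω = 2π·4640/60 = 485.9 rad/s, so T = P/ω = 445×745.7 / 485.9 = 682.9 N·m.
J = πd⁴/32 = π(0.0937)⁴/32 = 7.568×10^-6 m⁴.
θ = T·L/(G·J) = 682.9 × 3.66 / (78.8×10⁹ × 7.568×10^-6) = 4.192×10^-3 rad.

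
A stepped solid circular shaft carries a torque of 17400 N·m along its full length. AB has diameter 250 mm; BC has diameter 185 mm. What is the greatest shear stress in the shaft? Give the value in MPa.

14.0 MPa

Under the same torque, τ_max = 16T/(πd³) is largest where d is smallest — segment BC (d = 185 mm).
τ_max = 16·17400/(π·(0.185)³) = 1.400×10^7 Pa.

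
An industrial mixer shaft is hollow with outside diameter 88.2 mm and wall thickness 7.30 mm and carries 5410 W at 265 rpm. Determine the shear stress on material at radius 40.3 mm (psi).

372 psi

ω = 2π·265/60 = 27.75 rad/s, so T = P/ω = 5410 / 27.75 = 194.9 N·m.
J = π(d_o⁴ − d_i⁴)/32 = π(0.0882⁴ − 0.0736⁴)/32 = 3.060×10^-6 m⁴.
Shear stress varies linearly with radius: τ = T·r/J = 194.9 × 0.0403 / 3.060×10^-6 = 2.567×10^6 Pa.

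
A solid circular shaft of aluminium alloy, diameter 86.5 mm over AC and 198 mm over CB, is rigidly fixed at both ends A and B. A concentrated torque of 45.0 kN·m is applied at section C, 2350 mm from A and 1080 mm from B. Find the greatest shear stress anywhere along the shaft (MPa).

Compatibility: T_A·a/J_AC = T_B·b/J_CB with T_A + T_B = T₀.
J_AC = 5.50×10^-6 m⁴, J_CB = 1.51×10^-4 m⁴, so T_A = T₀·(J_AC/a)/((J_AC/a)+(J_CB/b)) = 740.9 N·m, T_B = 44260 N·m.
τ in each portion: τ_AC = 5.83×10^6 Pa, τ_CB = 2.90×10^7 Pa; maximum is in CB.
τ_max = T_CB·r/J = 44260·0.0990/1.51×10^-4 = 2.904×10^7 Pa.

29.0 MPa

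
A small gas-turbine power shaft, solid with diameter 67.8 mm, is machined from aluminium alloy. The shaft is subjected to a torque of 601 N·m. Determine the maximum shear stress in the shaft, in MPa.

J = πd⁴/32 = π(0.0678)⁴/32 = 2.075×10^-6 m⁴.
τ_max = T·r/J = 601.0 × 0.0339 / 2.075×10^-6 = 9.821×10^6 Pa.

9.82 MPa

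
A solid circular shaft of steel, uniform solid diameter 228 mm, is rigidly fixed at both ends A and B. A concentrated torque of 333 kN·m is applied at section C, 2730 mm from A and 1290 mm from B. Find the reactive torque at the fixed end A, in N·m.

107000 N·m

With uniform GJ and both ends fixed, compatibility θ_AC = θ_CB gives T_A·a = T_B·b, together with T_A + T_B = T₀.
T_A = T₀·b/(a+b) = 333000·1290/4020 = 106900 N·m; T_B = 226100 N·m.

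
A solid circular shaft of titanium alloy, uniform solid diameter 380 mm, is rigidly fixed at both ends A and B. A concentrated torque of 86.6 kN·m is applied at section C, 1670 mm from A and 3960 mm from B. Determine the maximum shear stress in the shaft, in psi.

820 psi

With uniform GJ and both ends fixed, compatibility θ_AC = θ_CB gives T_A·a = T_B·b, together with T_A + T_B = T₀.
T_A = T₀·b/(a+b) = 86600·3960/5630 = 60910 N·m; T_B = 25690 N·m.
τ in each portion: τ_AC = 5.65×10^6 Pa, τ_CB = 2.38×10^6 Pa; maximum is in AC.
τ_max = T_AC·r/J = 60910·0.190/2.05×10^-3 = 5.654×10^6 Pa.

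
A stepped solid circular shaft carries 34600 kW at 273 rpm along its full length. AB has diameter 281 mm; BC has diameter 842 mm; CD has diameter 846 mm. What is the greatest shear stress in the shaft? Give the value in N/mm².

ω = 2π·273/60 = 28.59 rad/s, so T = P/ω = 34600×10³ / 28.59 = 1.210e6 N·m.
Under the same torque, τ_max = 16T/(πd³) is largest where d is smallest — segment AB (d = 281 mm).
τ_max = 16·1.210e6/(π·(0.281)³) = 2.778×10^8 Pa.

278 N/mm²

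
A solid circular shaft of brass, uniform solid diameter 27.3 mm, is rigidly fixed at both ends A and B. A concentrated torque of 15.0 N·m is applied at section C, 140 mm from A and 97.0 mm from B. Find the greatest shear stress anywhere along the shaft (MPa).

With uniform GJ and both ends fixed, compatibility θ_AC = θ_CB gives T_A·a = T_B·b, together with T_A + T_B = T₀.
T_A = T₀·b/(a+b) = 15.00·97.0/237.0 = 6.139 N·m; T_B = 8.861 N·m.
τ in each portion: τ_AC = 1.54×10^6 Pa, τ_CB = 2.22×10^6 Pa; maximum is in CB.
τ_max = T_CB·r/J = 8.861·0.0137/5.45×10^-8 = 2.218×10^6 Pa.

2.22 MPa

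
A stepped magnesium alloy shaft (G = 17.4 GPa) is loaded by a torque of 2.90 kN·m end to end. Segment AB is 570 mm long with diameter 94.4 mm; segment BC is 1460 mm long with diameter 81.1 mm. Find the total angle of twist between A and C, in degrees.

3.98°

J_AB = π(0.0944)⁴/32 = 7.80×10^-6 m⁴; J_BC = π(0.0811)⁴/32 = 4.25×10^-6 m⁴.
θ = (T/G)·Σ L_i/J_i = (2900/17.4×10⁹)·(0.570/7.80×10^-6 + 1.46/4.25×10^-6) = 0.06948 rad.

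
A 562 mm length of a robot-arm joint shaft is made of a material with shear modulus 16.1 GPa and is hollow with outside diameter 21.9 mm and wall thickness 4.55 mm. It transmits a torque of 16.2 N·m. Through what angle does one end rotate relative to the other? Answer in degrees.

J = π(d_o⁴ − d_i⁴)/32 = π(0.0219⁴ − 0.0128⁴)/32 = 1.995×10^-8 m⁴.
θ = T·L/(G·J) = 16.20 × 0.562 / (16.1×10⁹ × 1.995×10^-8) = 0.02835 rad.

1.62°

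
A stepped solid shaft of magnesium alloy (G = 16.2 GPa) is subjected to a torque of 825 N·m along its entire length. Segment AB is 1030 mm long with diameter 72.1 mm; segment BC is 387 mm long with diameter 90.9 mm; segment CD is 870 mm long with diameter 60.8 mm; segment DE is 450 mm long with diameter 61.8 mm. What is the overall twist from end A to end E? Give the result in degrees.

4.11°

J_AB = π(0.0721)⁴/32 = 2.65×10^-6 m⁴; J_BC = π(0.0909)⁴/32 = 6.70×10^-6 m⁴; J_CD = π(0.0608)⁴/32 = 1.34×10^-6 m⁴; J_DE = π(0.0618)⁴/32 = 1.43×10^-6 m⁴.
θ = (T/G)·Σ L_i/J_i = (825.0/16.2×10⁹)·(1.03/2.65×10^-6 + 0.387/6.70×10^-6 + 0.870/1.34×10^-6 + 0.450/1.43×10^-6) = 0.07174 rad.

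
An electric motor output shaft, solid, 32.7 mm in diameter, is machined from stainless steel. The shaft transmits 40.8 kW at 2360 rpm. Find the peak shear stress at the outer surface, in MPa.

24.0 MPa

ω = 2π·2360/60 = 247.1 rad/s, so T = P/ω = 40.8×10³ / 247.1 = 165.1 N·m.
J = πd⁴/32 = π(0.0327)⁴/32 = 1.123×10^-7 m⁴.
τ_max = T·r/J = 165.1 × 0.0163 / 1.123×10^-7 = 2.405×10^7 Pa.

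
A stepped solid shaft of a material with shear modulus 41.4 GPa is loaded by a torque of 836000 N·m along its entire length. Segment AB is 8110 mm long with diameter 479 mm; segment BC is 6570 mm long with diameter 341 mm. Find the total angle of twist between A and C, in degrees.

7.54°

J_AB = π(0.479)⁴/32 = 5.17×10^-3 m⁴; J_BC = π(0.341)⁴/32 = 1.33×10^-3 m⁴.
θ = (T/G)·Σ L_i/J_i = (836000/41.4×10⁹)·(8.11/5.17×10^-3 + 6.57/1.33×10^-3) = 0.1316 rad.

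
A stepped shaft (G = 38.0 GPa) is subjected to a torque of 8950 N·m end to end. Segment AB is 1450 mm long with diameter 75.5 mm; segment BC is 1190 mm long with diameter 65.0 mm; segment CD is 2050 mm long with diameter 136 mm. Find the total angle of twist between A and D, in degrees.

16.1°

J_AB = π(0.0755)⁴/32 = 3.19×10^-6 m⁴; J_BC = π(0.0650)⁴/32 = 1.75×10^-6 m⁴; J_CD = π(0.136)⁴/32 = 3.36×10^-5 m⁴.
θ = (T/G)·Σ L_i/J_i = (8950/38.0×10⁹)·(1.45/3.19×10^-6 + 1.19/1.75×10^-6 + 2.05/3.36×10^-5) = 0.2814 rad.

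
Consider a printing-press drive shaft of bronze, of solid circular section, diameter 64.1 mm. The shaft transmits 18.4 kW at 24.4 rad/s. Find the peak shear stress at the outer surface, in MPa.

14.6 MPa

ω = 24.4 rad/s, so T = P/ω = 18.4×10³ / 24.40 = 754.1 N·m.
J = πd⁴/32 = π(0.0641)⁴/32 = 1.657×10^-6 m⁴.
τ_max = T·r/J = 754.1 × 0.0320 / 1.657×10^-6 = 1.458×10^7 Pa.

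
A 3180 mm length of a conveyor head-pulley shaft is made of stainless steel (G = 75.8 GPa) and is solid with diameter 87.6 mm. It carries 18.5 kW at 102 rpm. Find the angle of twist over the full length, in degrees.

ω = 2π·102/60 = 10.68 rad/s, so T = P/ω = 18.5×10³ / 10.68 = 1732 N·m.
J = πd⁴/32 = π(0.0876)⁴/32 = 5.781×10^-6 m⁴.
θ = T·L/(G·J) = 1732 × 3.18 / (75.8×10⁹ × 5.781×10^-6) = 0.01257 rad.

0.720°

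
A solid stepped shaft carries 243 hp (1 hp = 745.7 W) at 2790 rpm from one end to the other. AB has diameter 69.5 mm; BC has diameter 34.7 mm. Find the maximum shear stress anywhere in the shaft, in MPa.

ω = 2π·2790/60 = 292.2 rad/s, so T = P/ω = 243×745.7 / 292.2 = 620.2 N·m.
Under the same torque, τ_max = 16T/(πd³) is largest where d is smallest — segment BC (d = 34.7 mm).
τ_max = 16·620.2/(π·(0.0347)³) = 7.560×10^7 Pa.

75.6 MPa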